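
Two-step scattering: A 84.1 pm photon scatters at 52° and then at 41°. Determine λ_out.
85.6277 pm

Apply Compton shift twice:

First scattering at θ₁ = 52°:
Δλ₁ = λ_C(1 - cos(52°))
Δλ₁ = 2.4263 × 0.3843
Δλ₁ = 0.9325 pm

After first scattering:
λ₁ = 84.1 + 0.9325 = 85.0325 pm

Second scattering at θ₂ = 41°:
Δλ₂ = λ_C(1 - cos(41°))
Δλ₂ = 2.4263 × 0.2453
Δλ₂ = 0.5952 pm

Final wavelength:
λ₂ = 85.0325 + 0.5952 = 85.6277 pm

Total shift: Δλ_total = 0.9325 + 0.5952 = 1.5277 pm

(Intermediate values are shown rounded; full precision is carried through to the final answer.)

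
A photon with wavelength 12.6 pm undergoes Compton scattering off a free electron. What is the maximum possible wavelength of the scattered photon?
17.4526 pm (at θ = 180°)

The Compton shift is Δλ = λ_C(1 − cos θ).

Since cos θ ranges from −1 to 1, the factor (1 − cos θ) ranges from 0 to 2; the maximum shift occurs at θ = 180° (backscattering):
Δλ_max = 2λ_C = 2 × 2.4263 pm = 4.8526 pm

Maximum scattered wavelength:
λ'_max = λ₀ + Δλ_max = 12.6 + 4.8526 = 17.4526 pm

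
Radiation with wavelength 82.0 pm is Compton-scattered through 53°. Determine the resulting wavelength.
82.9661 pm

Using the Compton scattering formula:
λ' = λ + Δλ = λ + λ_C(1 - cos θ)

Given:
- Initial wavelength λ = 82.0 pm
- Scattering angle θ = 53°
- Compton wavelength λ_C ≈ 2.4263 pm

Calculate the shift:
Δλ = 2.4263 × (1 - cos(53°))
Δλ = 2.4263 × 0.3982
Δλ = 0.9661 pm

Final wavelength:
λ' = 82.0 + 0.9661 = 82.9661 pm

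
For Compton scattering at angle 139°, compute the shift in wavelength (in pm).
4.2575 pm

Using the Compton scattering formula:
Δλ = λ_C(1 - cos θ)

where λ_C = h/(m_e·c) ≈ 2.4263 pm is the Compton wavelength of an electron.

For θ = 139°:
cos(139°) = -0.7547
1 - cos(139°) = 1.7547

Δλ = 2.4263 × 1.7547
Δλ = 4.2575 pm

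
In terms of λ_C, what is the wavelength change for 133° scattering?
1.6820 λ_C

The Compton shift formula is:
Δλ = λ_C(1 - cos θ)

Dividing both sides by λ_C:
Δλ/λ_C = 1 - cos θ

For θ = 133°:
Δλ/λ_C = 1 - cos(133°)
Δλ/λ_C = 1 - -0.6820
Δλ/λ_C = 1.6820

This means the shift is 1.6820 × λ_C = 4.0810 pm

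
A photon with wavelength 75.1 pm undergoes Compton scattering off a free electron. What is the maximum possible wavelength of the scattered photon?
79.9526 pm (at θ = 180°)

The Compton shift is Δλ = λ_C(1 − cos θ).

Since cos θ ranges from −1 to 1, the factor (1 − cos θ) ranges from 0 to 2; the maximum shift occurs at θ = 180° (backscattering):
Δλ_max = 2λ_C = 2 × 2.4263 pm = 4.8526 pm

Maximum scattered wavelength:
λ'_max = λ₀ + Δλ_max = 75.1 + 4.8526 = 79.9526 pm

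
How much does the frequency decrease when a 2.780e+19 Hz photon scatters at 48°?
1.926e+18 Hz (decrease)

Convert frequency to wavelength (c = 299792458 m/s):
λ₀ = c/f₀ = 299792458/2.780e+19 = 1.0783901e-11 m = 10.7839 pm

Calculate Compton shift:
Δλ = λ_C(1 - cos(48°)) = 0.8028 pm

Final wavelength:
λ' = λ₀ + Δλ = 10.7839 + 0.8028 = 11.5867 pm

Final frequency:
f' = c/λ' = 299792458/1.1586693e-11 = 2.5873858e+19 Hz

Frequency shift (decrease):
Δf = f₀ - f' = 2.780e+19 - 2.5873858e+19 = 1.926e+18 Hz

(Intermediate values are shown rounded; full precision is carried through to the final answer.)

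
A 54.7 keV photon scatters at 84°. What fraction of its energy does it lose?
0.0875 (or 8.75%)

Calculate initial and final photon energies:

Initial: E₀ = 54.7 keV → λ₀ = 22.6662 pm
Compton shift: Δλ = 2.1727 pm
Final wavelength: λ' = 24.8389 pm
Final energy: E' = 49.9153 keV

Fractional energy loss:
(E₀ - E')/E₀ = (54.7000 - 49.9153)/54.7000
= 4.7847/54.7000
= 0.0875
= 8.75%

(Intermediate values are shown rounded; full precision is carried through to the final answer.)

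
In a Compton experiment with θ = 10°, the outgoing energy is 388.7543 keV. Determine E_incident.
393.3000 keV

Convert final energy to wavelength (hc ≈ 1239.842 keV·pm):
λ' = hc/E' = 1239.842 / 388.7543 = 3.1893 pm

Calculate the Compton shift:
Δλ = λ_C(1 - cos(10°))
Δλ = 2.4263 × (1 - cos(10°))
Δλ = 0.0369 pm

Initial wavelength:
λ = λ' - Δλ = 3.1893 - 0.0369 = 3.1524 pm

Initial energy:
E = hc/λ = 1239.842 / 3.1524 = 393.3000 keV

(Intermediate values are shown rounded; full precision is carried through to the final answer.)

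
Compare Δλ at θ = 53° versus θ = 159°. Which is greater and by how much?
159° produces the larger shift by a factor of 4.856

Calculate both shifts using Δλ = λ_C(1 - cos θ):

For θ₁ = 53°:
Δλ₁ = 2.4263 × (1 - cos(53°))
Δλ₁ = 2.4263 × 0.3982
Δλ₁ = 0.9661 pm

For θ₂ = 159°:
Δλ₂ = 2.4263 × (1 - cos(159°))
Δλ₂ = 2.4263 × 1.9336
Δλ₂ = 4.6915 pm

The 159° angle produces the larger shift.
Ratio: 4.6915/0.9661 = 4.856

(Intermediate values are shown rounded; full precision is carried through to the final answer.)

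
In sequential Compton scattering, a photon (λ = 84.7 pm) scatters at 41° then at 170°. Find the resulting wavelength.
90.1109 pm

Apply Compton shift twice:

First scattering at θ₁ = 41°:
Δλ₁ = λ_C(1 - cos(41°))
Δλ₁ = 2.4263 × 0.2453
Δλ₁ = 0.5952 pm

After first scattering:
λ₁ = 84.7 + 0.5952 = 85.2952 pm

Second scattering at θ₂ = 170°:
Δλ₂ = λ_C(1 - cos(170°))
Δλ₂ = 2.4263 × 1.9848
Δλ₂ = 4.8158 pm

Final wavelength:
λ₂ = 85.2952 + 4.8158 = 90.1109 pm

Total shift: Δλ_total = 0.5952 + 4.8158 = 5.4109 pm

(Intermediate values are shown rounded; full precision is carried through to the final answer.)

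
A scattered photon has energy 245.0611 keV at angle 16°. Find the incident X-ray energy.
249.7000 keV

Convert final energy to wavelength (hc ≈ 1239.842 keV·pm):
λ' = hc/E' = 1239.842 / 245.0611 = 5.0593 pm

Calculate the Compton shift:
Δλ = λ_C(1 - cos(16°))
Δλ = 2.4263 × (1 - cos(16°))
Δλ = 0.0940 pm

Initial wavelength:
λ = λ' - Δλ = 5.0593 - 0.0940 = 4.9653 pm

Initial energy:
E = hc/λ = 1239.842 / 4.9653 = 249.7000 keV

(Intermediate values are shown rounded; full precision is carried through to the final answer.)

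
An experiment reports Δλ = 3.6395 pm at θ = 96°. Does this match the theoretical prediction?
No, inconsistent

Calculate the expected shift for θ = 96°:

Δλ_expected = λ_C(1 - cos(96°))
Δλ_expected = 2.4263 × (1 - cos(96°))
Δλ_expected = 2.4263 × 1.1045
Δλ_expected = 2.6799 pm

Given shift: 3.6395 pm
Expected shift: 2.6799 pm
Difference: 0.9595 pm

The values do not match. The given shift corresponds to θ ≈ 120.0°, not 96°.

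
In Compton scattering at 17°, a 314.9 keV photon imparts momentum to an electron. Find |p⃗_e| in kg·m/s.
4.9291e-23 kg·m/s

The electron is initially at rest, so by conservation of momentum:
p⃗_e = p⃗₀ − p⃗'  (incident photon momentum minus scattered photon momentum)

Photon momentum magnitudes (p = h/λ = E/c):
λ₀ = hc/E₀ = 3.9373 pm → p₀ = h/λ₀ = 1.6829e-22 kg·m/s
Δλ = λ_C(1 − cos 17°) = 0.1060 pm
λ' = 4.0433 pm → p' = h/λ' = 1.6388e-22 kg·m/s

The scattered photon makes angle θ = 17° with the incident direction, so by the law of cosines:
|p⃗_e|² = p₀² + p'² − 2p₀p'cos θ
|p⃗_e|² = (1.6829e-22)² + (1.6388e-22)² − 2·1.6829e-22·1.6388e-22·cos(17°)
|p⃗_e| = 4.9291e-23 kg·m/s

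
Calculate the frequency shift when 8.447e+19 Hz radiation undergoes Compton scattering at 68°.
2.530e+19 Hz (decrease)

Convert frequency to wavelength (c = 299792458 m/s):
λ₀ = c/f₀ = 299792458/8.447e+19 = 3.5490998e-12 m = 3.5491 pm

Calculate Compton shift:
Δλ = λ_C(1 - cos(68°)) = 1.5174 pm

Final wavelength:
λ' = λ₀ + Δλ = 3.5491 + 1.5174 = 5.0665 pm

Final frequency:
f' = c/λ' = 299792458/5.0664982e-12 = 5.9171532e+19 Hz

Frequency shift (decrease):
Δf = f₀ - f' = 8.447e+19 - 5.9171532e+19 = 2.530e+19 Hz

(Intermediate values are shown rounded; full precision is carried through to the final answer.)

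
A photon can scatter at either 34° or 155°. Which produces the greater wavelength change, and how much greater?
155° produces the larger shift by a factor of 11.150

Calculate both shifts using Δλ = λ_C(1 - cos θ):

For θ₁ = 34°:
Δλ₁ = 2.4263 × (1 - cos(34°))
Δλ₁ = 2.4263 × 0.1710
Δλ₁ = 0.4148 pm

For θ₂ = 155°:
Δλ₂ = 2.4263 × (1 - cos(155°))
Δλ₂ = 2.4263 × 1.9063
Δλ₂ = 4.6253 pm

The 155° angle produces the larger shift.
Ratio: 4.6253/0.4148 = 11.150

(Intermediate values are shown rounded; full precision is carried through to the final answer.)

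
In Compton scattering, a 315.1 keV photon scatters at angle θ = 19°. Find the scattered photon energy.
304.8582 keV

First convert energy to wavelength:
λ = hc/E, with hc ≈ 1239.842 keV·pm (i.e. 1239.842 eV·nm)

For E = 315.1 keV = 315100 eV:
λ = 1239.842 keV·pm / 315.1 keV
λ = 3.9348 pm

Calculate the Compton shift:
Δλ = λ_C(1 - cos(19°)) = 2.4263 × 0.0545
Δλ = 0.1322 pm

Final wavelength:
λ' = 3.9348 + 0.1322 = 4.0669 pm

Final energy:
E' = hc/λ' = 1239.842 / 4.0669 = 304.8582 keV

(Intermediate values are shown rounded; full precision is carried through to the final answer.)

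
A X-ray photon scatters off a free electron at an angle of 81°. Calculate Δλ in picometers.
2.0468 pm

Using the Compton scattering formula:
Δλ = λ_C(1 - cos θ)

where λ_C = h/(m_e·c) ≈ 2.4263 pm is the Compton wavelength of an electron.

For θ = 81°:
cos(81°) = 0.1564
1 - cos(81°) = 0.8436

Δλ = 2.4263 × 0.8436
Δλ = 2.0468 pm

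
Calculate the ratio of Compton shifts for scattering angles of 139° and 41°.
139° produces the larger shift by a factor of 7.154

Calculate both shifts using Δλ = λ_C(1 - cos θ):

For θ₁ = 41°:
Δλ₁ = 2.4263 × (1 - cos(41°))
Δλ₁ = 2.4263 × 0.2453
Δλ₁ = 0.5952 pm

For θ₂ = 139°:
Δλ₂ = 2.4263 × (1 - cos(139°))
Δλ₂ = 2.4263 × 1.7547
Δλ₂ = 4.2575 pm

The 139° angle produces the larger shift.
Ratio: 4.2575/0.5952 = 7.154

(Intermediate values are shown rounded; full precision is carried through to the final answer.)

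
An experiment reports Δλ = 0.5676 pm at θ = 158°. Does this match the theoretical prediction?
No, inconsistent

Calculate the expected shift for θ = 158°:

Δλ_expected = λ_C(1 - cos(158°))
Δλ_expected = 2.4263 × (1 - cos(158°))
Δλ_expected = 2.4263 × 1.9272
Δλ_expected = 4.6759 pm

Given shift: 0.5676 pm
Expected shift: 4.6759 pm
Difference: 4.1083 pm

The values do not match. The given shift corresponds to θ ≈ 40.0°, not 158°.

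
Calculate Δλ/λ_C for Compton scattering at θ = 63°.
0.5460 λ_C

The Compton shift formula is:
Δλ = λ_C(1 - cos θ)

Dividing both sides by λ_C:
Δλ/λ_C = 1 - cos θ

For θ = 63°:
Δλ/λ_C = 1 - cos(63°)
Δλ/λ_C = 1 - 0.4540
Δλ/λ_C = 0.5460

This means the shift is 0.5460 × λ_C = 1.3248 pm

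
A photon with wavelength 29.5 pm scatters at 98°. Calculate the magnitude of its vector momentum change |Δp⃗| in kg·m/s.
3.2476e-23 kg·m/s

Photon momentum magnitude is p = h/λ.

Initial momentum:
p₀ = h/λ = 6.6261e-34/2.9500e-11 = 2.2461e-23 kg·m/s

After scattering:
λ' = λ + Δλ = 29.5 + 2.7640 = 32.2640 pm
p' = h/λ' = 6.6261e-34/3.2264e-11 = 2.0537e-23 kg·m/s

Momentum is a vector; the scattered photon's direction makes angle θ = 98° with the incident direction. The magnitude of the vector change Δp⃗ = p⃗₀ − p⃗' is found from the law of cosines:
|Δp⃗|² = p₀² + p'² − 2p₀p'cos θ
|Δp⃗|² = (2.2461e-23)² + (2.0537e-23)² − 2·2.2461e-23·2.0537e-23·cos(98°)
|Δp⃗| = 3.2476e-23 kg·m/s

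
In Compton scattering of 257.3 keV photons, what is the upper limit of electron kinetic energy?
129.1017 keV

Maximum energy transfer occurs at θ = 180° (backscattering).

Initial photon: E₀ = 257.3 keV → λ₀ = 4.8187 pm

Maximum Compton shift (at 180°):
Δλ_max = 2λ_C = 2 × 2.4263 = 4.8526 pm

Final wavelength:
λ' = 4.8187 + 4.8526 = 9.6713 pm

Minimum photon energy (maximum energy to electron):
E'_min = hc/λ' = 128.1983 keV

Maximum electron kinetic energy:
K_max = E₀ - E'_min = 257.3000 - 128.1983 = 129.1017 keV

(Intermediate values are shown rounded; full precision is carried through to the final answer.)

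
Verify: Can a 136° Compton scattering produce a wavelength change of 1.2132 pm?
No, inconsistent

Calculate the expected shift for θ = 136°:

Δλ_expected = λ_C(1 - cos(136°))
Δλ_expected = 2.4263 × (1 - cos(136°))
Δλ_expected = 2.4263 × 1.7193
Δλ_expected = 4.1717 pm

Given shift: 1.2132 pm
Expected shift: 4.1717 pm
Difference: 2.9585 pm

The values do not match. The given shift corresponds to θ ≈ 60.0°, not 136°.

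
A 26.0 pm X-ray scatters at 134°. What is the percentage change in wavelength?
15.8145%

Calculate the Compton shift:
Δλ = λ_C(1 - cos(134°))
Δλ = 2.4263 × (1 - cos(134°))
Δλ = 2.4263 × 1.6947
Δλ = 4.1118 pm

Percentage change:
(Δλ/λ₀) × 100 = (4.1118/26.0) × 100
= 15.8145%

(Intermediate values are shown rounded; full precision is carried through to the final answer.)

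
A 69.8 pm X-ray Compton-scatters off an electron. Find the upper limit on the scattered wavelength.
74.6526 pm (at θ = 180°)

The Compton shift is Δλ = λ_C(1 − cos θ).

Since cos θ ranges from −1 to 1, the factor (1 − cos θ) ranges from 0 to 2; the maximum shift occurs at θ = 180° (backscattering):
Δλ_max = 2λ_C = 2 × 2.4263 pm = 4.8526 pm

Maximum scattered wavelength:
λ'_max = λ₀ + Δλ_max = 69.8 + 4.8526 = 74.6526 pm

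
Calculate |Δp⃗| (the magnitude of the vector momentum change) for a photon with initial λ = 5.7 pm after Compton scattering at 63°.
1.1160e-22 kg·m/s

Photon momentum magnitude is p = h/λ.

Initial momentum:
p₀ = h/λ = 6.6261e-34/5.7000e-12 = 1.1625e-22 kg·m/s

After scattering:
λ' = λ + Δλ = 5.7 + 1.3248 = 7.0248 pm
p' = h/λ' = 6.6261e-34/7.0248e-12 = 9.4324e-23 kg·m/s

Momentum is a vector; the scattered photon's direction makes angle θ = 63° with the incident direction. The magnitude of the vector change Δp⃗ = p⃗₀ − p⃗' is found from the law of cosines:
|Δp⃗|² = p₀² + p'² − 2p₀p'cos θ
|Δp⃗|² = (1.1625e-22)² + (9.4324e-23)² − 2·1.1625e-22·9.4324e-23·cos(63°)
|Δp⃗| = 1.1160e-22 kg·m/s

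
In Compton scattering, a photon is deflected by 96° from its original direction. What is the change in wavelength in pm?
2.6799 pm

Using the Compton scattering formula:
Δλ = λ_C(1 - cos θ)

where λ_C = h/(m_e·c) ≈ 2.4263 pm is the Compton wavelength of an electron.

For θ = 96°:
cos(96°) = -0.1045
1 - cos(96°) = 1.1045

Δλ = 2.4263 × 1.1045
Δλ = 2.6799 pm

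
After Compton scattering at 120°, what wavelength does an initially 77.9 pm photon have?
81.5395 pm

Using the Compton formula: λ' = λ + λ_C(1 − cos θ)

For θ = 120°, cos θ = -1/2 (exact) = -0.5000, so:
1 − cos 120° = 1 − (-1/2) = 1.5000

Δλ = λ_C × 1.5000 = 2.4263 × 1.5000 = 3.6395 pm

λ' = 77.9 + 3.6395 = 81.5395 pm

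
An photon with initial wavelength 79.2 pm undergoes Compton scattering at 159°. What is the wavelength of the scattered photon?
83.8915 pm

Using the Compton scattering formula:
λ' = λ + Δλ = λ + λ_C(1 - cos θ)

Given:
- Initial wavelength λ = 79.2 pm
- Scattering angle θ = 159°
- Compton wavelength λ_C ≈ 2.4263 pm

Calculate the shift:
Δλ = 2.4263 × (1 - cos(159°))
Δλ = 2.4263 × 1.9336
Δλ = 4.6915 pm

Final wavelength:
λ' = 79.2 + 4.6915 = 83.8915 pm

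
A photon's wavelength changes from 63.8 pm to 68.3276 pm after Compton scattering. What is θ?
150.00°

First find the wavelength shift:
Δλ = λ' - λ = 68.3276 - 63.8 = 4.5276 pm

Using Δλ = λ_C(1 - cos θ), with λ_C = h/(m_e·c) ≈ 2.42631024 pm:
cos θ = 1 - Δλ/λ_C
cos θ = 1 - 4.5276/2.42631024
cos θ = -0.866043

θ = arccos(-0.866043)
θ = 150.00°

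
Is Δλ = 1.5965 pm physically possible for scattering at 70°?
Yes, consistent

Calculate the expected shift for θ = 70°:

Δλ_expected = λ_C(1 - cos(70°))
Δλ_expected = 2.4263 × (1 - cos(70°))
Δλ_expected = 2.4263 × 0.6580
Δλ_expected = 1.5965 pm

Given shift: 1.5965 pm
Expected shift: 1.5965 pm
Difference: 0.0000 pm

The values match. This is consistent with Compton scattering at the stated angle.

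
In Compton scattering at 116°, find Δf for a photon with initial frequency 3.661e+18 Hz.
1.496e+17 Hz (decrease)

Convert frequency to wavelength (c = 299792458 m/s):
λ₀ = c/f₀ = 299792458/3.661e+18 = 8.1888134e-11 m = 81.8881 pm

Calculate Compton shift:
Δλ = λ_C(1 - cos(116°)) = 3.4899 pm

Final wavelength:
λ' = λ₀ + Δλ = 81.8881 + 3.4899 = 85.3781 pm

Final frequency:
f' = c/λ' = 299792458/8.5378068e-11 = 3.5113521e+18 Hz

Frequency shift (decrease):
Δf = f₀ - f' = 3.661e+18 - 3.5113521e+18 = 1.496e+17 Hz

(Intermediate values are shown rounded; full precision is carried through to the final answer.)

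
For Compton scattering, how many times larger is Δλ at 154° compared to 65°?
154° produces the larger shift by a factor of 3.289

Calculate both shifts using Δλ = λ_C(1 - cos θ):

For θ₁ = 65°:
Δλ₁ = 2.4263 × (1 - cos(65°))
Δλ₁ = 2.4263 × 0.5774
Δλ₁ = 1.4009 pm

For θ₂ = 154°:
Δλ₂ = 2.4263 × (1 - cos(154°))
Δλ₂ = 2.4263 × 1.8988
Δλ₂ = 4.6071 pm

The 154° angle produces the larger shift.
Ratio: 4.6071/1.4009 = 3.289

(Intermediate values are shown rounded; full precision is carried through to the final answer.)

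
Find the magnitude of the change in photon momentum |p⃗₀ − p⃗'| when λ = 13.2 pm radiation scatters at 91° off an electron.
6.6198e-23 kg·m/s

Photon momentum magnitude is p = h/λ.

Initial momentum:
p₀ = h/λ = 6.6261e-34/1.3200e-11 = 5.0198e-23 kg·m/s

After scattering:
λ' = λ + Δλ = 13.2 + 2.4687 = 15.6687 pm
p' = h/λ' = 6.6261e-34/1.5669e-11 = 4.2289e-23 kg·m/s

Momentum is a vector; the scattered photon's direction makes angle θ = 91° with the incident direction. The magnitude of the vector change Δp⃗ = p⃗₀ − p⃗' is found from the law of cosines:
|Δp⃗|² = p₀² + p'² − 2p₀p'cos θ
|Δp⃗|² = (5.0198e-23)² + (4.2289e-23)² − 2·5.0198e-23·4.2289e-23·cos(91°)
|Δp⃗| = 6.6198e-23 kg·m/s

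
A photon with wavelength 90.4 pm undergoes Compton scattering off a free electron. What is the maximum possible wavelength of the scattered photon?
95.2526 pm (at θ = 180°)

The Compton shift is Δλ = λ_C(1 − cos θ).

Since cos θ ranges from −1 to 1, the factor (1 − cos θ) ranges from 0 to 2; the maximum shift occurs at θ = 180° (backscattering):
Δλ_max = 2λ_C = 2 × 2.4263 pm = 4.8526 pm

Maximum scattered wavelength:
λ'_max = λ₀ + Δλ_max = 90.4 + 4.8526 = 95.2526 pm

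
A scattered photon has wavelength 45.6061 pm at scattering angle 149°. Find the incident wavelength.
41.1000 pm

From λ' = λ + Δλ, we have λ = λ' - Δλ

First calculate the Compton shift:
Δλ = λ_C(1 - cos θ)
Δλ = 2.4263 × (1 - cos(149°))
Δλ = 2.4263 × 1.8572
Δλ = 4.5061 pm

Initial wavelength:
λ = λ' - Δλ
λ = 45.6061 - 4.5061
λ = 41.1000 pm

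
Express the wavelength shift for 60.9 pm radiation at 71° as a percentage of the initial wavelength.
2.6870%

Calculate the Compton shift:
Δλ = λ_C(1 - cos(71°))
Δλ = 2.4263 × (1 - cos(71°))
Δλ = 2.4263 × 0.6744
Δλ = 1.6364 pm

Percentage change:
(Δλ/λ₀) × 100 = (1.6364/60.9) × 100
= 2.6870%

(Intermediate values are shown rounded; full precision is carried through to the final answer.)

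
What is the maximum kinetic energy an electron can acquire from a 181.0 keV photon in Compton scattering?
75.0539 keV

Maximum energy transfer occurs at θ = 180° (backscattering).

Initial photon: E₀ = 181.0 keV → λ₀ = 6.8500 pm

Maximum Compton shift (at 180°):
Δλ_max = 2λ_C = 2 × 2.4263 = 4.8526 pm

Final wavelength:
λ' = 6.8500 + 4.8526 = 11.7026 pm

Minimum photon energy (maximum energy to electron):
E'_min = hc/λ' = 105.9461 keV

Maximum electron kinetic energy:
K_max = E₀ - E'_min = 181.0000 - 105.9461 = 75.0539 keV

(Intermediate values are shown rounded; full precision is carried through to the final answer.)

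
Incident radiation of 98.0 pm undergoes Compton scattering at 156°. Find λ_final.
102.6429 pm

Using the Compton scattering formula:
λ' = λ + Δλ = λ + λ_C(1 - cos θ)

Given:
- Initial wavelength λ = 98.0 pm
- Scattering angle θ = 156°
- Compton wavelength λ_C ≈ 2.4263 pm

Calculate the shift:
Δλ = 2.4263 × (1 - cos(156°))
Δλ = 2.4263 × 1.9135
Δλ = 4.6429 pm

Final wavelength:
λ' = 98.0 + 4.6429 = 102.6429 pm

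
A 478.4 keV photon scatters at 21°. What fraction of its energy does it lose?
0.0585 (or 5.85%)

Calculate initial and final photon energies:

Initial: E₀ = 478.4 keV → λ₀ = 2.5916 pm
Compton shift: Δλ = 0.1612 pm
Final wavelength: λ' = 2.7528 pm
Final energy: E' = 450.3935 keV

Fractional energy loss:
(E₀ - E')/E₀ = (478.4000 - 450.3935)/478.4000
= 28.0065/478.4000
= 0.0585
= 5.85%

(Intermediate values are shown rounded; full precision is carried through to the final answer.)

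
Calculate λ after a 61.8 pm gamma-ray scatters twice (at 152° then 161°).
71.0890 pm

Apply Compton shift twice:

First scattering at θ₁ = 152°:
Δλ₁ = λ_C(1 - cos(152°))
Δλ₁ = 2.4263 × 1.8829
Δλ₁ = 4.5686 pm

After first scattering:
λ₁ = 61.8 + 4.5686 = 66.3686 pm

Second scattering at θ₂ = 161°:
Δλ₂ = λ_C(1 - cos(161°))
Δλ₂ = 2.4263 × 1.9455
Δλ₂ = 4.7204 pm

Final wavelength:
λ₂ = 66.3686 + 4.7204 = 71.0890 pm

Total shift: Δλ_total = 4.5686 + 4.7204 = 9.2890 pm

(Intermediate values are shown rounded; full precision is carried through to the final answer.)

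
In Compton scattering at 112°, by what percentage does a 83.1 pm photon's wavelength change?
4.0135%

Calculate the Compton shift:
Δλ = λ_C(1 - cos(112°))
Δλ = 2.4263 × (1 - cos(112°))
Δλ = 2.4263 × 1.3746
Δλ = 3.3352 pm

Percentage change:
(Δλ/λ₀) × 100 = (3.3352/83.1) × 100
= 4.0135%

(Intermediate values are shown rounded; full precision is carried through to the final answer.)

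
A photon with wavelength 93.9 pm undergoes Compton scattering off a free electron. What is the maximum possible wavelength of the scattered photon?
98.7526 pm (at θ = 180°)

The Compton shift is Δλ = λ_C(1 − cos θ).

Since cos θ ranges from −1 to 1, the factor (1 − cos θ) ranges from 0 to 2; the maximum shift occurs at θ = 180° (backscattering):
Δλ_max = 2λ_C = 2 × 2.4263 pm = 4.8526 pm

Maximum scattered wavelength:
λ'_max = λ₀ + Δλ_max = 93.9 + 4.8526 = 98.7526 pm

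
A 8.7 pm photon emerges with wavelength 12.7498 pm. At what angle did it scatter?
132.00°

First find the wavelength shift:
Δλ = λ' - λ = 12.7498 - 8.7 = 4.0498 pm

Using Δλ = λ_C(1 - cos θ), with λ_C = h/(m_e·c) ≈ 2.42631024 pm:
cos θ = 1 - Δλ/λ_C
cos θ = 1 - 4.0498/2.42631024
cos θ = -0.669119

θ = arccos(-0.669119)
θ = 132.00°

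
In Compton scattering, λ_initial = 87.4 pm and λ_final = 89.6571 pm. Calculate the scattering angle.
86.00°

First find the wavelength shift:
Δλ = λ' - λ = 89.6571 - 87.4 = 2.2571 pm

Using Δλ = λ_C(1 - cos θ), with λ_C = h/(m_e·c) ≈ 2.42631024 pm:
cos θ = 1 - Δλ/λ_C
cos θ = 1 - 2.2571/2.42631024
cos θ = 0.069740

θ = arccos(0.069740)
θ = 86.00°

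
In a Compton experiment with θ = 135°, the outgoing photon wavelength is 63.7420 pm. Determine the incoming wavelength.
59.6000 pm

From λ' = λ + Δλ, we have λ = λ' - Δλ

First calculate the Compton shift:
Δλ = λ_C(1 - cos θ)
Δλ = 2.4263 × (1 - cos(135°))
Δλ = 2.4263 × 1.7071
Δλ = 4.1420 pm

Initial wavelength:
λ = λ' - Δλ
λ = 63.7420 - 4.1420
λ = 59.6000 pm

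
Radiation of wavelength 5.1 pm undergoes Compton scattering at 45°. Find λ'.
5.8106 pm

Using the Compton formula: λ' = λ + λ_C(1 − cos θ)

For θ = 45°, cos θ = √2/2 (exact) ≈ 0.7071, so:
1 − cos 45° = 1 − (√2/2) ≈ 0.2929

Δλ = λ_C × 0.2929 = 2.4263 × 0.2929 = 0.7106 pm

λ' = 5.1 + 0.7106 = 5.8106 pm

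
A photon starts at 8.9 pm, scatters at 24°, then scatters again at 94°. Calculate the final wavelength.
11.7053 pm

Apply Compton shift twice:

First scattering at θ₁ = 24°:
Δλ₁ = λ_C(1 - cos(24°))
Δλ₁ = 2.4263 × 0.0865
Δλ₁ = 0.2098 pm

After first scattering:
λ₁ = 8.9 + 0.2098 = 9.1098 pm

Second scattering at θ₂ = 94°:
Δλ₂ = λ_C(1 - cos(94°))
Δλ₂ = 2.4263 × 1.0698
Δλ₂ = 2.5956 pm

Final wavelength:
λ₂ = 9.1098 + 2.5956 = 11.7053 pm

Total shift: Δλ_total = 0.2098 + 2.5956 = 2.8053 pm

(Intermediate values are shown rounded; full precision is carried through to the final answer.)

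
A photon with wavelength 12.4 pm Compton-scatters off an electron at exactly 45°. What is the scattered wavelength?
13.1106 pm

Using the Compton formula: λ' = λ + λ_C(1 − cos θ)

For θ = 45°, cos θ = √2/2 (exact) ≈ 0.7071, so:
1 − cos 45° = 1 − (√2/2) ≈ 0.2929

Δλ = λ_C × 0.2929 = 2.4263 × 0.2929 = 0.7106 pm

λ' = 12.4 + 0.7106 = 13.1106 pm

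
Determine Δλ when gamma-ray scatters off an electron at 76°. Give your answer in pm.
1.8393 pm

Using the Compton scattering formula:
Δλ = λ_C(1 - cos θ)

where λ_C = h/(m_e·c) ≈ 2.4263 pm is the Compton wavelength of an electron.

For θ = 76°:
cos(76°) = 0.2419
1 - cos(76°) = 0.7581

Δλ = 2.4263 × 0.7581
Δλ = 1.8393 pm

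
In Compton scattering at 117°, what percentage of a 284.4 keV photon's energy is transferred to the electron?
0.4473 (or 44.73%)

Calculate initial and final photon energies:

Initial: E₀ = 284.4 keV → λ₀ = 4.3595 pm
Compton shift: Δλ = 3.5278 pm
Final wavelength: λ' = 7.8873 pm
Final energy: E' = 157.1941 keV

Fractional energy loss:
(E₀ - E')/E₀ = (284.4000 - 157.1941)/284.4000
= 127.2059/284.4000
= 0.4473
= 44.73%

(Intermediate values are shown rounded; full precision is carried through to the final answer.)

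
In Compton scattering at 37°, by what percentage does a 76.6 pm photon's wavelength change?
0.6378%

Calculate the Compton shift:
Δλ = λ_C(1 - cos(37°))
Δλ = 2.4263 × (1 - cos(37°))
Δλ = 2.4263 × 0.2014
Δλ = 0.4886 pm

Percentage change:
(Δλ/λ₀) × 100 = (0.4886/76.6) × 100
= 0.6378%

(Intermediate values are shown rounded; full precision is carried through to the final answer.)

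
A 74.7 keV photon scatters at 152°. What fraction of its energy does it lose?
0.2158 (or 21.58%)

Calculate initial and final photon energies:

Initial: E₀ = 74.7 keV → λ₀ = 16.5976 pm
Compton shift: Δλ = 4.5686 pm
Final wavelength: λ' = 21.1662 pm
Final energy: E' = 58.5764 keV

Fractional energy loss:
(E₀ - E')/E₀ = (74.7000 - 58.5764)/74.7000
= 16.1236/74.7000
= 0.2158
= 21.58%

(Intermediate values are shown rounded; full precision is carried through to the final answer.)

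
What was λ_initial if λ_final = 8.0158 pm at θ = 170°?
3.2000 pm

From λ' = λ + Δλ, we have λ = λ' - Δλ

First calculate the Compton shift:
Δλ = λ_C(1 - cos θ)
Δλ = 2.4263 × (1 - cos(170°))
Δλ = 2.4263 × 1.9848
Δλ = 4.8158 pm

Initial wavelength:
λ = λ' - Δλ
λ = 8.0158 - 4.8158
λ = 3.2000 pm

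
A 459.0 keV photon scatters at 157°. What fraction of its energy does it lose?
0.6330 (or 63.30%)

Calculate initial and final photon energies:

Initial: E₀ = 459.0 keV → λ₀ = 2.7012 pm
Compton shift: Δλ = 4.6597 pm
Final wavelength: λ' = 7.3609 pm
Final energy: E' = 168.4357 keV

Fractional energy loss:
(E₀ - E')/E₀ = (459.0000 - 168.4357)/459.0000
= 290.5643/459.0000
= 0.6330
= 63.30%

(Intermediate values are shown rounded; full precision is carried through to the final answer.)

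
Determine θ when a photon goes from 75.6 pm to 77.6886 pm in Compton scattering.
82.00°

First find the wavelength shift:
Δλ = λ' - λ = 77.6886 - 75.6 = 2.0886 pm

Using Δλ = λ_C(1 - cos θ), with λ_C = h/(m_e·c) ≈ 2.42631024 pm:
cos θ = 1 - Δλ/λ_C
cos θ = 1 - 2.0886/2.42631024
cos θ = 0.139187

θ = arccos(0.139187)
θ = 82.00°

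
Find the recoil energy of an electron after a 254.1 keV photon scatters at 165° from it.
125.6095 keV

By energy conservation: K_e = E_initial - E_final

First find the scattered photon energy:
Initial wavelength: λ = hc/E = 4.8793 pm
Compton shift: Δλ = λ_C(1 - cos(165°)) = 4.7699 pm
Final wavelength: λ' = 4.8793 + 4.7699 = 9.6493 pm
Final photon energy: E' = hc/λ' = 128.4905 keV

Electron kinetic energy:
K_e = E - E' = 254.1000 - 128.4905 = 125.6095 keV

(Intermediate values are shown rounded; full precision is carried through to the final answer.)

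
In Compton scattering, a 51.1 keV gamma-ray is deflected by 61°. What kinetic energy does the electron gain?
2.5036 keV

By energy conservation: K_e = E_initial - E_final

First find the scattered photon energy:
Initial wavelength: λ = hc/E = 24.2631 pm
Compton shift: Δλ = λ_C(1 - cos(61°)) = 1.2500 pm
Final wavelength: λ' = 24.2631 + 1.2500 = 25.5131 pm
Final photon energy: E' = hc/λ' = 48.5964 keV

Electron kinetic energy:
K_e = E - E' = 51.1000 - 48.5964 = 2.5036 keV

(Intermediate values are shown rounded; full precision is carried through to the final answer.)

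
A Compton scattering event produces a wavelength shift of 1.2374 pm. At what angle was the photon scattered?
60.66°

From the Compton formula Δλ = λ_C(1 - cos θ), we can solve for θ:

cos θ = 1 - Δλ/λ_C

Given:
- Δλ = 1.2374 pm
- λ_C = h/(m_e·c) ≈ 2.42631024 pm

cos θ = 1 - 1.2374/2.42631024
cos θ = 1 - 0.509992
cos θ = 0.490008

θ = arccos(0.490008)
θ = 60.66°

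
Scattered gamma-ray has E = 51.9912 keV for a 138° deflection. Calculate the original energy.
63.2000 keV

Convert final energy to wavelength (hc ≈ 1239.842 keV·pm):
λ' = hc/E' = 1239.842 / 51.9912 = 23.8472 pm

Calculate the Compton shift:
Δλ = λ_C(1 - cos(138°))
Δλ = 2.4263 × (1 - cos(138°))
Δλ = 4.2294 pm

Initial wavelength:
λ = λ' - Δλ = 23.8472 - 4.2294 = 19.6177 pm

Initial energy:
E = hc/λ = 1239.842 / 19.6177 = 63.2000 keV

(Intermediate values are shown rounded; full precision is carried through to the final answer.)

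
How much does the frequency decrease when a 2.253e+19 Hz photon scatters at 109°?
4.386e+18 Hz (decrease)

Convert frequency to wavelength (c = 299792458 m/s):
λ₀ = c/f₀ = 299792458/2.253e+19 = 1.3306367e-11 m = 13.3064 pm

Calculate Compton shift:
Δλ = λ_C(1 - cos(109°)) = 3.2162 pm

Final wavelength:
λ' = λ₀ + Δλ = 13.3064 + 3.2162 = 16.5226 pm

Final frequency:
f' = c/λ' = 299792458/1.6522607e-11 = 1.8144380e+19 Hz

Frequency shift (decrease):
Δf = f₀ - f' = 2.253e+19 - 1.8144380e+19 = 4.386e+18 Hz

(Intermediate values are shown rounded; full precision is carried through to the final answer.)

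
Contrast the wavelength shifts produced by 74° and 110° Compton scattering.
110° produces the larger shift by a factor of 1.853

Calculate both shifts using Δλ = λ_C(1 - cos θ):

For θ₁ = 74°:
Δλ₁ = 2.4263 × (1 - cos(74°))
Δλ₁ = 2.4263 × 0.7244
Δλ₁ = 1.7575 pm

For θ₂ = 110°:
Δλ₂ = 2.4263 × (1 - cos(110°))
Δλ₂ = 2.4263 × 1.3420
Δλ₂ = 3.2562 pm

The 110° angle produces the larger shift.
Ratio: 3.2562/1.7575 = 1.853

(Intermediate values are shown rounded; full precision is carried through to the final answer.)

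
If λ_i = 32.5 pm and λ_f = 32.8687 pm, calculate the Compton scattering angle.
32.00°

First find the wavelength shift:
Δλ = λ' - λ = 32.8687 - 32.5 = 0.3687 pm

Using Δλ = λ_C(1 - cos θ), with λ_C = h/(m_e·c) ≈ 2.42631024 pm:
cos θ = 1 - Δλ/λ_C
cos θ = 1 - 0.3687/2.42631024
cos θ = 0.848041

θ = arccos(0.848041)
θ = 32.00°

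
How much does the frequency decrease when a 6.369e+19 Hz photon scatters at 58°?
1.242e+19 Hz (decrease)

Convert frequency to wavelength (c = 299792458 m/s):
λ₀ = c/f₀ = 299792458/6.369e+19 = 4.7070570e-12 m = 4.7071 pm

Calculate Compton shift:
Δλ = λ_C(1 - cos(58°)) = 1.1406 pm

Final wavelength:
λ' = λ₀ + Δλ = 4.7071 + 1.1406 = 5.8476 pm

Final frequency:
f' = c/λ' = 299792458/5.8476187e-12 = 5.1267443e+19 Hz

Frequency shift (decrease):
Δf = f₀ - f' = 6.369e+19 - 5.1267443e+19 = 1.242e+19 Hz

(Intermediate values are shown rounded; full precision is carried through to the final answer.)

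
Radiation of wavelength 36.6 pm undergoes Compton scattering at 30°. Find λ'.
36.9251 pm

Using the Compton formula: λ' = λ + λ_C(1 − cos θ)

For θ = 30°, cos θ = √3/2 (exact) ≈ 0.8660, so:
1 − cos 30° = 1 − (√3/2) ≈ 0.1340

Δλ = λ_C × 0.1340 = 2.4263 × 0.1340 = 0.3251 pm

λ' = 36.6 + 0.3251 = 36.9251 pm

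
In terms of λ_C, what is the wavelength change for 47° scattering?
0.3180 λ_C

The Compton shift formula is:
Δλ = λ_C(1 - cos θ)

Dividing both sides by λ_C:
Δλ/λ_C = 1 - cos θ

For θ = 47°:
Δλ/λ_C = 1 - cos(47°)
Δλ/λ_C = 1 - 0.6820
Δλ/λ_C = 0.3180

This means the shift is 0.3180 × λ_C = 0.7716 pm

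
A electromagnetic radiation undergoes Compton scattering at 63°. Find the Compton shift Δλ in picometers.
1.3248 pm

Using the Compton scattering formula:
Δλ = λ_C(1 - cos θ)

where λ_C = h/(m_e·c) ≈ 2.4263 pm is the Compton wavelength of an electron.

For θ = 63°:
cos(63°) = 0.4540
1 - cos(63°) = 0.5460

Δλ = 2.4263 × 0.5460
Δλ = 1.3248 pm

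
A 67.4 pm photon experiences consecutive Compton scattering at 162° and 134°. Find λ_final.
76.2456 pm

Apply Compton shift twice:

First scattering at θ₁ = 162°:
Δλ₁ = λ_C(1 - cos(162°))
Δλ₁ = 2.4263 × 1.9511
Δλ₁ = 4.7339 pm

After first scattering:
λ₁ = 67.4 + 4.7339 = 72.1339 pm

Second scattering at θ₂ = 134°:
Δλ₂ = λ_C(1 - cos(134°))
Δλ₂ = 2.4263 × 1.6947
Δλ₂ = 4.1118 pm

Final wavelength:
λ₂ = 72.1339 + 4.1118 = 76.2456 pm

Total shift: Δλ_total = 4.7339 + 4.1118 = 8.8456 pm

(Intermediate values are shown rounded; full precision is carried through to the final answer.)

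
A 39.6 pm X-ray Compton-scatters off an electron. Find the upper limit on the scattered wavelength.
44.4526 pm (at θ = 180°)

The Compton shift is Δλ = λ_C(1 − cos θ).

Since cos θ ranges from −1 to 1, the factor (1 − cos θ) ranges from 0 to 2; the maximum shift occurs at θ = 180° (backscattering):
Δλ_max = 2λ_C = 2 × 2.4263 pm = 4.8526 pm

Maximum scattered wavelength:
λ'_max = λ₀ + Δλ_max = 39.6 + 4.8526 = 44.4526 pm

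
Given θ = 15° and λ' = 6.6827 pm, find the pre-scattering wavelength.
6.6000 pm

From λ' = λ + Δλ, we have λ = λ' - Δλ

First calculate the Compton shift:
Δλ = λ_C(1 - cos θ)
Δλ = 2.4263 × (1 - cos(15°))
Δλ = 2.4263 × 0.0341
Δλ = 0.0827 pm

Initial wavelength:
λ = λ' - Δλ
λ = 6.6827 - 0.0827
λ = 6.6000 pm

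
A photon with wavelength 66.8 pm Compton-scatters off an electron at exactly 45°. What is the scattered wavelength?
67.5106 pm

Using the Compton formula: λ' = λ + λ_C(1 − cos θ)

For θ = 45°, cos θ = √2/2 (exact) ≈ 0.7071, so:
1 − cos 45° = 1 − (√2/2) ≈ 0.2929

Δλ = λ_C × 0.2929 = 2.4263 × 0.2929 = 0.7106 pm

λ' = 66.8 + 0.7106 = 67.5106 pm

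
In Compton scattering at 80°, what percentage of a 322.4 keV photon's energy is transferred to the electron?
0.3427 (or 34.27%)

Calculate initial and final photon energies:

Initial: E₀ = 322.4 keV → λ₀ = 3.8457 pm
Compton shift: Δλ = 2.0050 pm
Final wavelength: λ' = 5.8506 pm
Final energy: E' = 211.9153 keV

Fractional energy loss:
(E₀ - E')/E₀ = (322.4000 - 211.9153)/322.4000
= 110.4847/322.4000
= 0.3427
= 34.27%

(Intermediate values are shown rounded; full precision is carried through to the final answer.)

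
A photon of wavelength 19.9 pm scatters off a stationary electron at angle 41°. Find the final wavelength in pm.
20.4952 pm

Using the Compton scattering formula:
λ' = λ + Δλ = λ + λ_C(1 - cos θ)

Given:
- Initial wavelength λ = 19.9 pm
- Scattering angle θ = 41°
- Compton wavelength λ_C ≈ 2.4263 pm

Calculate the shift:
Δλ = 2.4263 × (1 - cos(41°))
Δλ = 2.4263 × 0.2453
Δλ = 0.5952 pm

Final wavelength:
λ' = 19.9 + 0.5952 = 20.4952 pm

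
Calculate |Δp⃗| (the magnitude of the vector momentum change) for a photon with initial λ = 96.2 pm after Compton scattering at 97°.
1.0176e-23 kg·m/s

Photon momentum magnitude is p = h/λ.

Initial momentum:
p₀ = h/λ = 6.6261e-34/9.6200e-11 = 6.8878e-24 kg·m/s

After scattering:
λ' = λ + Δλ = 96.2 + 2.7220 = 98.9220 pm
p' = h/λ' = 6.6261e-34/9.8922e-11 = 6.6983e-24 kg·m/s

Momentum is a vector; the scattered photon's direction makes angle θ = 97° with the incident direction. The magnitude of the vector change Δp⃗ = p⃗₀ − p⃗' is found from the law of cosines:
|Δp⃗|² = p₀² + p'² − 2p₀p'cos θ
|Δp⃗|² = (6.8878e-24)² + (6.6983e-24)² − 2·6.8878e-24·6.6983e-24·cos(97°)
|Δp⃗| = 1.0176e-23 kg·m/s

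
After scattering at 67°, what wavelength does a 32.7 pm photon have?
34.1783 pm

Using the Compton scattering formula:
λ' = λ + Δλ = λ + λ_C(1 - cos θ)

Given:
- Initial wavelength λ = 32.7 pm
- Scattering angle θ = 67°
- Compton wavelength λ_C ≈ 2.4263 pm

Calculate the shift:
Δλ = 2.4263 × (1 - cos(67°))
Δλ = 2.4263 × 0.6093
Δλ = 1.4783 pm

Final wavelength:
λ' = 32.7 + 1.4783 = 34.1783 pm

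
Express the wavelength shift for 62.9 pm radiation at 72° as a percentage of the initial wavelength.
2.6654%

Calculate the Compton shift:
Δλ = λ_C(1 - cos(72°))
Δλ = 2.4263 × (1 - cos(72°))
Δλ = 2.4263 × 0.6910
Δλ = 1.6765 pm

Percentage change:
(Δλ/λ₀) × 100 = (1.6765/62.9) × 100
= 2.6654%

(Intermediate values are shown rounded; full precision is carried through to the final answer.)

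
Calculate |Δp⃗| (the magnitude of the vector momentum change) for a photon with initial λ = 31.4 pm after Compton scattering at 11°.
4.0423e-24 kg·m/s

Photon momentum magnitude is p = h/λ.

Initial momentum:
p₀ = h/λ = 6.6261e-34/3.1400e-11 = 2.1102e-23 kg·m/s

After scattering:
λ' = λ + Δλ = 31.4 + 0.0446 = 31.4446 pm
p' = h/λ' = 6.6261e-34/3.1445e-11 = 2.1072e-23 kg·m/s

Momentum is a vector; the scattered photon's direction makes angle θ = 11° with the incident direction. The magnitude of the vector change Δp⃗ = p⃗₀ − p⃗' is found from the law of cosines:
|Δp⃗|² = p₀² + p'² − 2p₀p'cos θ
|Δp⃗|² = (2.1102e-23)² + (2.1072e-23)² − 2·2.1102e-23·2.1072e-23·cos(11°)
|Δp⃗| = 4.0423e-24 kg·m/s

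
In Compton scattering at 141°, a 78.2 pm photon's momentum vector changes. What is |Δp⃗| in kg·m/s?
1.5558e-23 kg·m/s

Photon momentum magnitude is p = h/λ.

Initial momentum:
p₀ = h/λ = 6.6261e-34/7.8200e-11 = 8.4732e-24 kg·m/s

After scattering:
λ' = λ + Δλ = 78.2 + 4.3119 = 82.5119 pm
p' = h/λ' = 6.6261e-34/8.2512e-11 = 8.0304e-24 kg·m/s

Momentum is a vector; the scattered photon's direction makes angle θ = 141° with the incident direction. The magnitude of the vector change Δp⃗ = p⃗₀ − p⃗' is found from the law of cosines:
|Δp⃗|² = p₀² + p'² − 2p₀p'cos θ
|Δp⃗|² = (8.4732e-24)² + (8.0304e-24)² − 2·8.4732e-24·8.0304e-24·cos(141°)
|Δp⃗| = 1.5558e-23 kg·m/s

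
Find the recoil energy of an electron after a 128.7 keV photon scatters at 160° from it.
42.2389 keV

By energy conservation: K_e = E_initial - E_final

First find the scattered photon energy:
Initial wavelength: λ = hc/E = 9.6336 pm
Compton shift: Δλ = λ_C(1 - cos(160°)) = 4.7063 pm
Final wavelength: λ' = 9.6336 + 4.7063 = 14.3399 pm
Final photon energy: E' = hc/λ' = 86.4611 keV

Electron kinetic energy:
K_e = E - E' = 128.7000 - 86.4611 = 42.2389 keV

(Intermediate values are shown rounded; full precision is carried through to the final answer.)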